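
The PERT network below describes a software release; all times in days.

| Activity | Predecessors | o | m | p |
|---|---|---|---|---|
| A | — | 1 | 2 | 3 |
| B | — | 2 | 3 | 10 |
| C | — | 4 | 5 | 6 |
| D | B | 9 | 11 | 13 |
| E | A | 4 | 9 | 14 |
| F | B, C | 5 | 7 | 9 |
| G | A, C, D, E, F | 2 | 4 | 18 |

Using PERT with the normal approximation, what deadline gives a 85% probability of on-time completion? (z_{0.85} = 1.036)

24.2 days

te_A = (1 + 4·2 + 3)/6 = 12/6 = 2; σ²_A = ((3−1)/6)² = 0.111
te_B = (2 + 4·3 + 10)/6 = 24/6 = 4; σ²_B = ((10−2)/6)² = 1.778
te_C = (4 + 4·5 + 6)/6 = 30/6 = 5; σ²_C = ((6−4)/6)² = 0.111
te_D = (9 + 4·11 + 13)/6 = 66/6 = 11; σ²_D = ((13−9)/6)² = 0.444
te_E = (4 + 4·9 + 14)/6 = 54/6 = 9; σ²_E = ((14−4)/6)² = 2.778
te_F = (5 + 4·7 + 9)/6 = 42/6 = 7; σ²_F = ((9−5)/6)² = 0.444
te_G = (2 + 4·4 + 18)/6 = 36/6 = 6; σ²_G = ((18−2)/6)² = 7.111

Forward pass:
ES_A = 0; EF_A = 2
ES_B = 0; EF_B = 4
ES_C = 0; EF_C = 5
ES_D = 4; EF_D = 4+11 = 15
ES_E = 2; EF_E = 2+9 = 11
ES_F = max(EF_B=4, EF_C=5) = 5; EF_F = 5+7 = 12
ES_G = max(EF_A=2, EF_C=5, EF_D=15, EF_E=11, EF_F=12) = 15; EF_G = 15+6 = 21
Expected project duration μ = 21 days. Critical path: B → D → G.

Variance along critical path = 1.778 + 0.444 + 7.111 = 9.333; σ = 3.055 days.
D = μ + z·σ = 21 + 1.036·3.055 = 24.2 days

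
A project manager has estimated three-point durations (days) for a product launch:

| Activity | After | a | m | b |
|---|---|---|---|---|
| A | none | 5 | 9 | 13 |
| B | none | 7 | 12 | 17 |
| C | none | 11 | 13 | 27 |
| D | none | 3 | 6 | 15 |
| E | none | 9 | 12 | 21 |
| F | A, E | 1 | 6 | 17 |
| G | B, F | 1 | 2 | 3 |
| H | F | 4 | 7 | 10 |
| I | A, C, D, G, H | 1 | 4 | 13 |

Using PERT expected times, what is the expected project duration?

te_A = (5 + 4·9 + 13)/6 = 54/6 = 9
te_B = (7 + 4·12 + 17)/6 = 72/6 = 12
te_C = (11 + 4·13 + 27)/6 = 90/6 = 15
te_D = (3 + 4·6 + 15)/6 = 42/6 = 7
te_E = (9 + 4·12 + 21)/6 = 78/6 = 13
te_F = (1 + 4·6 + 17)/6 = 42/6 = 7
te_G = (1 + 4·2 + 3)/6 = 12/6 = 2
te_H = (4 + 4·7 + 10)/6 = 42/6 = 7
te_I = (1 + 4·4 + 13)/6 = 30/6 = 5

Forward pass:
ES_A = 0; EF_A = 9
ES_B = 0; EF_B = 12
ES_C = 0; EF_C = 15
ES_D = 0; EF_D = 7
ES_E = 0; EF_E = 13
ES_F = max(EF_A=9, EF_E=13) = 13; EF_F = 13+7 = 20
ES_G = max(EF_B=12, EF_F=20) = 20; EF_G = 20+2 = 22
ES_H = 20; EF_H = 20+7 = 27
ES_I = max(EF_A=9, EF_C=15, EF_D=7, EF_G=22, EF_H=27) = 27; EF_I = 27+5 = 32
Expected project duration μ = 32 days. Critical path: E → F → H → I.

32 days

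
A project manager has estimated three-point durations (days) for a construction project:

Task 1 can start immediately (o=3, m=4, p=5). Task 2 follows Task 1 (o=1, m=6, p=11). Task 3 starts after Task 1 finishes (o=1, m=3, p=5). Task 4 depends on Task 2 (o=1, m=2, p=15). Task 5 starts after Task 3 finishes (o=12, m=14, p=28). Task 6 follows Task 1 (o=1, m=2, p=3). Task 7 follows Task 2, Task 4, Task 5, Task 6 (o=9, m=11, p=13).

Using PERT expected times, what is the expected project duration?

34 days

te_Task 1 = (3 + 4·4 + 5)/6 = 24/6 = 4
te_Task 2 = (1 + 4·6 + 11)/6 = 36/6 = 6
te_Task 3 = (1 + 4·3 + 5)/6 = 18/6 = 3
te_Task 4 = (1 + 4·2 + 15)/6 = 24/6 = 4
te_Task 5 = (12 + 4·14 + 28)/6 = 96/6 = 16
te_Task 6 = (1 + 4·2 + 3)/6 = 12/6 = 2
te_Task 7 = (9 + 4·11 + 13)/6 = 66/6 = 11

Forward pass:
ES_Task 1 = 0; EF_Task 1 = 4
ES_Task 2 = 4; EF_Task 2 = 4+6 = 10
ES_Task 3 = 4; EF_Task 3 = 4+3 = 7
ES_Task 4 = 10; EF_Task 4 = 10+4 = 14
ES_Task 5 = 7; EF_Task 5 = 7+16 = 23
ES_Task 6 = 4; EF_Task 6 = 4+2 = 6
ES_Task 7 = max(EF_Task 2=10, EF_Task 4=14, EF_Task 5=23, EF_Task 6=6) = 23; EF_Task 7 = 23+11 = 34
Expected project duration μ = 34 days. Critical path: Task 1 → Task 3 → Task 5 → Task 7.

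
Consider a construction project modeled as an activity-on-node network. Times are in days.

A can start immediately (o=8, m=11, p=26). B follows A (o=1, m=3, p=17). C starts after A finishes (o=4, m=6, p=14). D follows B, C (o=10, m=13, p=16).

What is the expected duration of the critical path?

33 days

te_A = (8 + 4·11 + 26)/6 = 78/6 = 13
te_B = (1 + 4·3 + 17)/6 = 30/6 = 5
te_C = (4 + 4·6 + 14)/6 = 42/6 = 7
te_D = (10 + 4·13 + 16)/6 = 78/6 = 13

Forward pass:
ES_A = 0; EF_A = 13
ES_B = 13; EF_B = 13+5 = 18
ES_C = 13; EF_C = 13+7 = 20
ES_D = max(EF_B=18, EF_C=20) = 20; EF_D = 20+13 = 33
Expected project duration μ = 33 days. Critical path: A → C → D.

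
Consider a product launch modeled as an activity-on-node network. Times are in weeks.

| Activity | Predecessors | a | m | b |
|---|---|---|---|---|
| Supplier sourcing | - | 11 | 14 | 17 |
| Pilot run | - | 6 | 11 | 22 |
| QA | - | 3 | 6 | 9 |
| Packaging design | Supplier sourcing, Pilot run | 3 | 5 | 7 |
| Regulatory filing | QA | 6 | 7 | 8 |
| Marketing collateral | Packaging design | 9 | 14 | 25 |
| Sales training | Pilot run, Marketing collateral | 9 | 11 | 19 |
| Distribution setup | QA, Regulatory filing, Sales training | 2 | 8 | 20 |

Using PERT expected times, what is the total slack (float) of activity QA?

te_Supplier sourcing = (11 + 4·14 + 17)/6 = 84/6 = 14
te_Pilot run = (6 + 4·11 + 22)/6 = 72/6 = 12
te_QA = (3 + 4·6 + 9)/6 = 36/6 = 6
te_Packaging design = (3 + 4·5 + 7)/6 = 30/6 = 5
te_Regulatory filing = (6 + 4·7 + 8)/6 = 42/6 = 7
te_Marketing collateral = (9 + 4·14 + 25)/6 = 90/6 = 15
te_Sales training = (9 + 4·11 + 19)/6 = 72/6 = 12
te_Distribution setup = (2 + 4·8 + 20)/6 = 54/6 = 9

Forward pass:
ES_Supplier sourcing = 0; EF_Supplier sourcing = 14
ES_Pilot run = 0; EF_Pilot run = 12
ES_QA = 0; EF_QA = 6
ES_Packaging design = max(EF_Supplier sourcing=14, EF_Pilot run=12) = 14; EF_Packaging design = 14+5 = 19
ES_Regulatory filing = 6; EF_Regulatory filing = 6+7 = 13
ES_Marketing collateral = 19; EF_Marketing collateral = 19+15 = 34
ES_Sales training = max(EF_Pilot run=12, EF_Marketing collateral=34) = 34; EF_Sales training = 34+12 = 46
ES_Distribution setup = max(EF_QA=6, EF_Regulatory filing=13, EF_Sales training=46) = 46; EF_Distribution setup = 46+9 = 55
Expected project duration μ = 55 weeks. Critical path: Supplier sourcing → Packaging design → Marketing collateral → Sales training → Distribution setup.

Backward pass:
LF_Distribution setup = 55; LS_Distribution setup = 55−9 = 46
LF_Sales training = LS_Distribution setup = 46; LS_Sales training = 46−12 = 34
LF_Marketing collateral = LS_Sales training = 34; LS_Marketing collateral = 34−15 = 19
LF_Regulatory filing = LS_Distribution setup = 46; LS_Regulatory filing = 46−7 = 39
LF_Packaging design = LS_Marketing collateral = 19; LS_Packaging design = 19−5 = 14
LF_QA = min(LS_Regulatory filing=39, LS_Distribution setup=46) = 39; LS_QA = 39−6 = 33
LF_Pilot run = min(LS_Packaging design=14, LS_Sales training=34) = 14; LS_Pilot run = 14−12 = 2
LF_Supplier sourcing = LS_Packaging design = 14; LS_Supplier sourcing = 14−14 = 0
Slack_QA = LS_QA − ES_QA = 33 − 0 = 33

33 weeks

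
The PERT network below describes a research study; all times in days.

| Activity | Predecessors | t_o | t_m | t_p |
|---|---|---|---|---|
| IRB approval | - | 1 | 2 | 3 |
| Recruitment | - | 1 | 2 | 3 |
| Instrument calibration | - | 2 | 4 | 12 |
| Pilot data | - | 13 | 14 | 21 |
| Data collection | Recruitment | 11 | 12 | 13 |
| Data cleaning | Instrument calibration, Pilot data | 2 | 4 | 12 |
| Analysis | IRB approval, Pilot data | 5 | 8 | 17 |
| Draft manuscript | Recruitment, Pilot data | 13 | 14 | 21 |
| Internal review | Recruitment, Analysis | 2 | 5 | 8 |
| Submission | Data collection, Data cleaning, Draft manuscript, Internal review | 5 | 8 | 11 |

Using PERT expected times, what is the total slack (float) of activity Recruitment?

te_IRB approval = (1 + 4·2 + 3)/6 = 12/6 = 2
te_Recruitment = (1 + 4·2 + 3)/6 = 12/6 = 2
te_Instrument calibration = (2 + 4·4 + 12)/6 = 30/6 = 5
te_Pilot data = (13 + 4·14 + 21)/6 = 90/6 = 15
te_Data collection = (11 + 4·12 + 13)/6 = 72/6 = 12
te_Data cleaning = (2 + 4·4 + 12)/6 = 30/6 = 5
te_Analysis = (5 + 4·8 + 17)/6 = 54/6 = 9
te_Draft manuscript = (13 + 4·14 + 21)/6 = 90/6 = 15
te_Internal review = (2 + 4·5 + 8)/6 = 30/6 = 5
te_Submission = (5 + 4·8 + 11)/6 = 48/6 = 8

Forward pass:
ES_IRB approval = 0; EF_IRB approval = 2
ES_Recruitment = 0; EF_Recruitment = 2
ES_Instrument calibration = 0; EF_Instrument calibration = 5
ES_Pilot data = 0; EF_Pilot data = 15
ES_Data collection = 2; EF_Data collection = 2+12 = 14
ES_Data cleaning = max(EF_Instrument calibration=5, EF_Pilot data=15) = 15; EF_Data cleaning = 15+5 = 20
ES_Analysis = max(EF_IRB approval=2, EF_Pilot data=15) = 15; EF_Analysis = 15+9 = 24
ES_Draft manuscript = max(EF_Recruitment=2, EF_Pilot data=15) = 15; EF_Draft manuscript = 15+15 = 30
ES_Internal review = max(EF_Recruitment=2, EF_Analysis=24) = 24; EF_Internal review = 24+5 = 29
ES_Submission = max(EF_Data collection=14, EF_Data cleaning=20, EF_Draft manuscript=30, EF_Internal review=29) = 30; EF_Submission = 30+8 = 38
Expected project duration μ = 38 days. Critical path: Pilot data → Draft manuscript → Submission.

Backward pass:
LF_Submission = 38; LS_Submission = 38−8 = 30
LF_Internal review = LS_Submission = 30; LS_Internal review = 30−5 = 25
LF_Draft manuscript = LS_Submission = 30; LS_Draft manuscript = 30−15 = 15
LF_Analysis = LS_Internal review = 25; LS_Analysis = 25−9 = 16
LF_Data cleaning = LS_Submission = 30; LS_Data cleaning = 30−5 = 25
LF_Data collection = LS_Submission = 30; LS_Data collection = 30−12 = 18
LF_Pilot data = min(LS_Data cleaning=25, LS_Analysis=16, LS_Draft manuscript=15) = 15; LS_Pilot data = 15−15 = 0
LF_Instrument calibration = LS_Data cleaning = 25; LS_Instrument calibration = 25−5 = 20
LF_Recruitment = min(LS_Data collection=18, LS_Draft manuscript=15, LS_Internal review=25) = 15; LS_Recruitment = 15−2 = 13
LF_IRB approval = LS_Analysis = 16; LS_IRB approval = 16−2 = 14
Slack_Recruitment = LS_Recruitment − ES_Recruitment = 13 − 0 = 13

13 days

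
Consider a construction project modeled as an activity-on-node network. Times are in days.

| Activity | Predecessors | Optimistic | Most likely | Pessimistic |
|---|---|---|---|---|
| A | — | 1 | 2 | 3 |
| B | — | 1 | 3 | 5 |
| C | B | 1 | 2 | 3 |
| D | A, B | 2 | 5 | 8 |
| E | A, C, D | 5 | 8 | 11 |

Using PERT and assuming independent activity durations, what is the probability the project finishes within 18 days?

te_A = (1 + 4·2 + 3)/6 = 12/6 = 2; σ²_A = ((3−1)/6)² = 0.111
te_B = (1 + 4·3 + 5)/6 = 18/6 = 3; σ²_B = ((5−1)/6)² = 0.444
te_C = (1 + 4·2 + 3)/6 = 12/6 = 2; σ²_C = ((3−1)/6)² = 0.111
te_D = (2 + 4·5 + 8)/6 = 30/6 = 5; σ²_D = ((8−2)/6)² = 1.000
te_E = (5 + 4·8 + 11)/6 = 48/6 = 8; σ²_E = ((11−5)/6)² = 1.000

Forward pass:
ES_A = 0; EF_A = 2
ES_B = 0; EF_B = 3
ES_C = 3; EF_C = 3+2 = 5
ES_D = max(EF_A=2, EF_B=3) = 3; EF_D = 3+5 = 8
ES_E = max(EF_A=2, EF_C=5, EF_D=8) = 8; EF_E = 8+8 = 16
Expected project duration μ = 16 days. Critical path: B → D → E.

Variance along critical path = 0.444 + 1.000 + 1.000 = 2.444; σ = √2.444 = 1.563 days.
Z = (18 − 16) / 1.563 = 1.279
P(T ≤ 18) = Φ(1.279) ≈ 0.900

0.900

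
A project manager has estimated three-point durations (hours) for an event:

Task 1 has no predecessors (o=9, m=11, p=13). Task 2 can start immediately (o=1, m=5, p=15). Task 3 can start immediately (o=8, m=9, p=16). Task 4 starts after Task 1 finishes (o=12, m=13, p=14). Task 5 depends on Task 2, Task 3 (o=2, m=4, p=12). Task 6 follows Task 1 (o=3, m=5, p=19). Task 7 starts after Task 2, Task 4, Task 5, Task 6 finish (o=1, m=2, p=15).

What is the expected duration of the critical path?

28 hours

te_Task 1 = (9 + 4·11 + 13)/6 = 66/6 = 11
te_Task 2 = (1 + 4·5 + 15)/6 = 36/6 = 6
te_Task 3 = (8 + 4·9 + 16)/6 = 60/6 = 10
te_Task 4 = (12 + 4·13 + 14)/6 = 78/6 = 13
te_Task 5 = (2 + 4·4 + 12)/6 = 30/6 = 5
te_Task 6 = (3 + 4·5 + 19)/6 = 42/6 = 7
te_Task 7 = (1 + 4·2 + 15)/6 = 24/6 = 4

Forward pass:
ES_Task 1 = 0; EF_Task 1 = 11
ES_Task 2 = 0; EF_Task 2 = 6
ES_Task 3 = 0; EF_Task 3 = 10
ES_Task 4 = 11; EF_Task 4 = 11+13 = 24
ES_Task 5 = max(EF_Task 2=6, EF_Task 3=10) = 10; EF_Task 5 = 10+5 = 15
ES_Task 6 = 11; EF_Task 6 = 11+7 = 18
ES_Task 7 = max(EF_Task 2=6, EF_Task 4=24, EF_Task 5=15, EF_Task 6=18) = 24; EF_Task 7 = 24+4 = 28
Expected project duration μ = 28 hours. Critical path: Task 1 → Task 4 → Task 7.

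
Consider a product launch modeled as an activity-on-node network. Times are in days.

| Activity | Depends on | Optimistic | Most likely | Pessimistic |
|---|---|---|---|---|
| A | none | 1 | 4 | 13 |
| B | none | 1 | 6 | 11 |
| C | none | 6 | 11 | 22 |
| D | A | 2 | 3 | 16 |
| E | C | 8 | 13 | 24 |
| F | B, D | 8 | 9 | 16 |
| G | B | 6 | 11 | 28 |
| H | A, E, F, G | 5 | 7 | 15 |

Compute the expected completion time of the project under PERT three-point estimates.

34 days

te_A = (1 + 4·4 + 13)/6 = 30/6 = 5
te_B = (1 + 4·6 + 11)/6 = 36/6 = 6
te_C = (6 + 4·11 + 22)/6 = 72/6 = 12
te_D = (2 + 4·3 + 16)/6 = 30/6 = 5
te_E = (8 + 4·13 + 24)/6 = 84/6 = 14
te_F = (8 + 4·9 + 16)/6 = 60/6 = 10
te_G = (6 + 4·11 + 28)/6 = 78/6 = 13
te_H = (5 + 4·7 + 15)/6 = 48/6 = 8

Forward pass:
ES_A = 0; EF_A = 5
ES_B = 0; EF_B = 6
ES_C = 0; EF_C = 12
ES_D = 5; EF_D = 5+5 = 10
ES_E = 12; EF_E = 12+14 = 26
ES_F = max(EF_B=6, EF_D=10) = 10; EF_F = 10+10 = 20
ES_G = 6; EF_G = 6+13 = 19
ES_H = max(EF_A=5, EF_E=26, EF_F=20, EF_G=19) = 26; EF_H = 26+8 = 34
Expected project duration μ = 34 days. Critical path: C → E → H.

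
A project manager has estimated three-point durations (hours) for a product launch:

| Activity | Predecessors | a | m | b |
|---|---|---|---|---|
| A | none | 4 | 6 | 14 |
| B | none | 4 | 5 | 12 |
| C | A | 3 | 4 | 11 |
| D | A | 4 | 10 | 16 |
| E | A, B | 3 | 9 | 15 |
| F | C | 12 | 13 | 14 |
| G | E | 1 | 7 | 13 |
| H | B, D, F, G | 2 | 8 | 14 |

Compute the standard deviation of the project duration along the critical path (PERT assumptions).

te_A = (4 + 4·6 + 14)/6 = 42/6 = 7; σ²_A = ((14−4)/6)² = 2.778
te_B = (4 + 4·5 + 12)/6 = 36/6 = 6; σ²_B = ((12−4)/6)² = 1.778
te_C = (3 + 4·4 + 11)/6 = 30/6 = 5; σ²_C = ((11−3)/6)² = 1.778
te_D = (4 + 4·10 + 16)/6 = 60/6 = 10; σ²_D = ((16−4)/6)² = 4.000
te_E = (3 + 4·9 + 15)/6 = 54/6 = 9; σ²_E = ((15−3)/6)² = 4.000
te_F = (12 + 4·13 + 14)/6 = 78/6 = 13; σ²_F = ((14−12)/6)² = 0.111
te_G = (1 + 4·7 + 13)/6 = 42/6 = 7; σ²_G = ((13−1)/6)² = 4.000
te_H = (2 + 4·8 + 14)/6 = 48/6 = 8; σ²_H = ((14−2)/6)² = 4.000

Forward pass:
ES_A = 0; EF_A = 7
ES_B = 0; EF_B = 6
ES_C = 7; EF_C = 7+5 = 12
ES_D = 7; EF_D = 7+10 = 17
ES_E = max(EF_A=7, EF_B=6) = 7; EF_E = 7+9 = 16
ES_F = 12; EF_F = 12+13 = 25
ES_G = 16; EF_G = 16+7 = 23
ES_H = max(EF_B=6, EF_D=17, EF_F=25, EF_G=23) = 25; EF_H = 25+8 = 33
Expected project duration μ = 33 hours. Critical path: A → C → F → H.

Variance along critical path = 2.778 + 1.778 + 0.111 + 4.000 = 8.667
σ = √8.667 = 2.944 hours

2.94 hours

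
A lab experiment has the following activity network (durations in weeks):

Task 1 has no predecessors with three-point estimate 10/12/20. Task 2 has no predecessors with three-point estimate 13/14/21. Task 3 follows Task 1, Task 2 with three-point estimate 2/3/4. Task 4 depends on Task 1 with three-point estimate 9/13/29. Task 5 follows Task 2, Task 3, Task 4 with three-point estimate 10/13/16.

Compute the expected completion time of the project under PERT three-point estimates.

te_Task 1 = (10 + 4·12 + 20)/6 = 78/6 = 13
te_Task 2 = (13 + 4·14 + 21)/6 = 90/6 = 15
te_Task 3 = (2 + 4·3 + 4)/6 = 18/6 = 3
te_Task 4 = (9 + 4·13 + 29)/6 = 90/6 = 15
te_Task 5 = (10 + 4·13 + 16)/6 = 78/6 = 13

Forward pass:
ES_Task 1 = 0; EF_Task 1 = 13
ES_Task 2 = 0; EF_Task 2 = 15
ES_Task 3 = max(EF_Task 1=13, EF_Task 2=15) = 15; EF_Task 3 = 15+3 = 18
ES_Task 4 = 13; EF_Task 4 = 13+15 = 28
ES_Task 5 = max(EF_Task 2=15, EF_Task 3=18, EF_Task 4=28) = 28; EF_Task 5 = 28+13 = 41
Expected project duration μ = 41 weeks. Critical path: Task 1 → Task 4 → Task 5.

41 weeks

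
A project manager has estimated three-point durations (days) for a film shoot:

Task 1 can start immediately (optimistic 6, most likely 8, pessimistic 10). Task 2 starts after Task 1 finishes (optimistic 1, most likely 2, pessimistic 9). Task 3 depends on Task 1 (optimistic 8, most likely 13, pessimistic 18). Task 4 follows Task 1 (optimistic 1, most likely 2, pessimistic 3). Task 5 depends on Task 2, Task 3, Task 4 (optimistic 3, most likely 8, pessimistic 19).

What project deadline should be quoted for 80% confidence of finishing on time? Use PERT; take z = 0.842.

32.7 days

te_Task 1 = (6 + 4·8 + 10)/6 = 48/6 = 8; σ²_Task 1 = ((10−6)/6)² = 0.444
te_Task 2 = (1 + 4·2 + 9)/6 = 18/6 = 3; σ²_Task 2 = ((9−1)/6)² = 1.778
te_Task 3 = (8 + 4·13 + 18)/6 = 78/6 = 13; σ²_Task 3 = ((18−8)/6)² = 2.778
te_Task 4 = (1 + 4·2 + 3)/6 = 12/6 = 2; σ²_Task 4 = ((3−1)/6)² = 0.111
te_Task 5 = (3 + 4·8 + 19)/6 = 54/6 = 9; σ²_Task 5 = ((19−3)/6)² = 7.111

Forward pass:
ES_Task 1 = 0; EF_Task 1 = 8
ES_Task 2 = 8; EF_Task 2 = 8+3 = 11
ES_Task 3 = 8; EF_Task 3 = 8+13 = 21
ES_Task 4 = 8; EF_Task 4 = 8+2 = 10
ES_Task 5 = max(EF_Task 2=11, EF_Task 3=21, EF_Task 4=10) = 21; EF_Task 5 = 21+9 = 30
Expected project duration μ = 30 days. Critical path: Task 1 → Task 3 → Task 5.

Variance along critical path = 0.444 + 2.778 + 7.111 = 10.333; σ = 3.215 days.
D = μ + z·σ = 30 + 0.842·3.215 = 32.7 days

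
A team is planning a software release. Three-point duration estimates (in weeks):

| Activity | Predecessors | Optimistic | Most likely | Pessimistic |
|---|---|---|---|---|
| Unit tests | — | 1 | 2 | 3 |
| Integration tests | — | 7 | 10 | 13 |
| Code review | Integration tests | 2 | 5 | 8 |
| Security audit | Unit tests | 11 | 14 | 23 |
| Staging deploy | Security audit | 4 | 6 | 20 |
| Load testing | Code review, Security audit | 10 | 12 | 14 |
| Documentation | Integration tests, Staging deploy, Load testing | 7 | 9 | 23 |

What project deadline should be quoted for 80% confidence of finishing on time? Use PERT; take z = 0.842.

te_Unit tests = (1 + 4·2 + 3)/6 = 12/6 = 2; σ²_Unit tests = ((3−1)/6)² = 0.111
te_Integration tests = (7 + 4·10 + 13)/6 = 60/6 = 10; σ²_Integration tests = ((13−7)/6)² = 1.000
te_Code review = (2 + 4·5 + 8)/6 = 30/6 = 5; σ²_Code review = ((8−2)/6)² = 1.000
te_Security audit = (11 + 4·14 + 23)/6 = 90/6 = 15; σ²_Security audit = ((23−11)/6)² = 4.000
te_Staging deploy = (4 + 4·6 + 20)/6 = 48/6 = 8; σ²_Staging deploy = ((20−4)/6)² = 7.111
te_Load testing = (10 + 4·12 + 14)/6 = 72/6 = 12; σ²_Load testing = ((14−10)/6)² = 0.444
te_Documentation = (7 + 4·9 + 23)/6 = 66/6 = 11; σ²_Documentation = ((23−7)/6)² = 7.111

Forward pass:
ES_Unit tests = 0; EF_Unit tests = 2
ES_Integration tests = 0; EF_Integration tests = 10
ES_Code review = 10; EF_Code review = 10+5 = 15
ES_Security audit = 2; EF_Security audit = 2+15 = 17
ES_Staging deploy = 17; EF_Staging deploy = 17+8 = 25
ES_Load testing = max(EF_Code review=15, EF_Security audit=17) = 17; EF_Load testing = 17+12 = 29
ES_Documentation = max(EF_Integration tests=10, EF_Staging deploy=25, EF_Load testing=29) = 29; EF_Documentation = 29+11 = 40
Expected project duration μ = 40 weeks. Critical path: Unit tests → Security audit → Load testing → Documentation.

Variance along critical path = 0.111 + 4.000 + 0.444 + 7.111 = 11.667; σ = 3.416 weeks.
D = μ + z·σ = 40 + 0.842·3.416 = 42.9 weeks

42.9 weeks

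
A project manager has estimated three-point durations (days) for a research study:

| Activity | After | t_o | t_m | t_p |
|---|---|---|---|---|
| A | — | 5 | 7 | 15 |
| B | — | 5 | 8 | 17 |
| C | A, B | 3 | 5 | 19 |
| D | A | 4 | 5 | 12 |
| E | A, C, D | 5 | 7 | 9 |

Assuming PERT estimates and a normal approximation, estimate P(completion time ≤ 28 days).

0.929

te_A = (5 + 4·7 + 15)/6 = 48/6 = 8; σ²_A = ((15−5)/6)² = 2.778
te_B = (5 + 4·8 + 17)/6 = 54/6 = 9; σ²_B = ((17−5)/6)² = 4.000
te_C = (3 + 4·5 + 19)/6 = 42/6 = 7; σ²_C = ((19−3)/6)² = 7.111
te_D = (4 + 4·5 + 12)/6 = 36/6 = 6; σ²_D = ((12−4)/6)² = 1.778
te_E = (5 + 4·7 + 9)/6 = 42/6 = 7; σ²_E = ((9−5)/6)² = 0.444

Forward pass:
ES_A = 0; EF_A = 8
ES_B = 0; EF_B = 9
ES_C = max(EF_A=8, EF_B=9) = 9; EF_C = 9+7 = 16
ES_D = 8; EF_D = 8+6 = 14
ES_E = max(EF_A=8, EF_C=16, EF_D=14) = 16; EF_E = 16+7 = 23
Expected project duration μ = 23 days. Critical path: B → C → E.

Variance along critical path = 4.000 + 7.111 + 0.444 = 11.556; σ = √11.556 = 3.399 days.
Z = (28 − 23) / 3.399 = 1.471
P(T ≤ 28) = Φ(1.471) ≈ 0.929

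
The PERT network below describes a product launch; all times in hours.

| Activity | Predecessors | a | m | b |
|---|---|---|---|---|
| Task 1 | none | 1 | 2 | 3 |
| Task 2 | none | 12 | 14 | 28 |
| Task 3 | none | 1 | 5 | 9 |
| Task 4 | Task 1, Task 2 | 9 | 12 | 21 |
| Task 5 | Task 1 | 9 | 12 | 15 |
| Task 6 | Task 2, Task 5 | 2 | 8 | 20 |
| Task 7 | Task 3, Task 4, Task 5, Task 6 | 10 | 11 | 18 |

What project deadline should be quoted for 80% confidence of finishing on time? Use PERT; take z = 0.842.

te_Task 1 = (1 + 4·2 + 3)/6 = 12/6 = 2; σ²_Task 1 = ((3−1)/6)² = 0.111
te_Task 2 = (12 + 4·14 + 28)/6 = 96/6 = 16; σ²_Task 2 = ((28−12)/6)² = 7.111
te_Task 3 = (1 + 4·5 + 9)/6 = 30/6 = 5; σ²_Task 3 = ((9−1)/6)² = 1.778
te_Task 4 = (9 + 4·12 + 21)/6 = 78/6 = 13; σ²_Task 4 = ((21−9)/6)² = 4.000
te_Task 5 = (9 + 4·12 + 15)/6 = 72/6 = 12; σ²_Task 5 = ((15−9)/6)² = 1.000
te_Task 6 = (2 + 4·8 + 20)/6 = 54/6 = 9; σ²_Task 6 = ((20−2)/6)² = 9.000
te_Task 7 = (10 + 4·11 + 18)/6 = 72/6 = 12; σ²_Task 7 = ((18−10)/6)² = 1.778

Forward pass:
ES_Task 1 = 0; EF_Task 1 = 2
ES_Task 2 = 0; EF_Task 2 = 16
ES_Task 3 = 0; EF_Task 3 = 5
ES_Task 4 = max(EF_Task 1=2, EF_Task 2=16) = 16; EF_Task 4 = 16+13 = 29
ES_Task 5 = 2; EF_Task 5 = 2+12 = 14
ES_Task 6 = max(EF_Task 2=16, EF_Task 5=14) = 16; EF_Task 6 = 16+9 = 25
ES_Task 7 = max(EF_Task 3=5, EF_Task 4=29, EF_Task 5=14, EF_Task 6=25) = 29; EF_Task 7 = 29+12 = 41
Expected project duration μ = 41 hours. Critical path: Task 2 → Task 4 → Task 7.

Variance along critical path = 7.111 + 4.000 + 1.778 = 12.889; σ = 3.590 hours.
D = μ + z·σ = 41 + 0.842·3.590 = 44.0 hours

44.0 hours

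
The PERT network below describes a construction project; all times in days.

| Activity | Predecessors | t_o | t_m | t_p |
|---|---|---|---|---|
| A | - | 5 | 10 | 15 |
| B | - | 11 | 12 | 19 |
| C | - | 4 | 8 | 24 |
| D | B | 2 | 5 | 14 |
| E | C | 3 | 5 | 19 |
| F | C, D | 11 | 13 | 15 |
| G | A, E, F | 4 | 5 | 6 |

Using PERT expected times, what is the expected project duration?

37 days

te_A = (5 + 4·10 + 15)/6 = 60/6 = 10
te_B = (11 + 4·12 + 19)/6 = 78/6 = 13
te_C = (4 + 4·8 + 24)/6 = 60/6 = 10
te_D = (2 + 4·5 + 14)/6 = 36/6 = 6
te_E = (3 + 4·5 + 19)/6 = 42/6 = 7
te_F = (11 + 4·13 + 15)/6 = 78/6 = 13
te_G = (4 + 4·5 + 6)/6 = 30/6 = 5

Forward pass:
ES_A = 0; EF_A = 10
ES_B = 0; EF_B = 13
ES_C = 0; EF_C = 10
ES_D = 13; EF_D = 13+6 = 19
ES_E = 10; EF_E = 10+7 = 17
ES_F = max(EF_C=10, EF_D=19) = 19; EF_F = 19+13 = 32
ES_G = max(EF_A=10, EF_E=17, EF_F=32) = 32; EF_G = 32+5 = 37
Expected project duration μ = 37 days. Critical path: B → D → F → G.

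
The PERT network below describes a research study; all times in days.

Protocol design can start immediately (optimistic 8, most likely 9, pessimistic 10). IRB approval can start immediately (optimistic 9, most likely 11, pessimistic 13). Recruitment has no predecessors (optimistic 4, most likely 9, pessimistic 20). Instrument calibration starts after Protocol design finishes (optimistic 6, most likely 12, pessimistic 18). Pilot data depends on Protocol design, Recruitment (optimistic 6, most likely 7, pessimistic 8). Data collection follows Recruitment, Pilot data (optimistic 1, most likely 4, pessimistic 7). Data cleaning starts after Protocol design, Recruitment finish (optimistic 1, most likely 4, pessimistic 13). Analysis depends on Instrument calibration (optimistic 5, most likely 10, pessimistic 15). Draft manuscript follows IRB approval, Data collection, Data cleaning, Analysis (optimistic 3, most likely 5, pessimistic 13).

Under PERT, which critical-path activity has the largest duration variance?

te_Protocol design = (8 + 4·9 + 10)/6 = 54/6 = 9; σ²_Protocol design = ((10−8)/6)² = 0.111
te_IRB approval = (9 + 4·11 + 13)/6 = 66/6 = 11; σ²_IRB approval = ((13−9)/6)² = 0.444
te_Recruitment = (4 + 4·9 + 20)/6 = 60/6 = 10; σ²_Recruitment = ((20−4)/6)² = 7.111
te_Instrument calibration = (6 + 4·12 + 18)/6 = 72/6 = 12; σ²_Instrument calibration = ((18−6)/6)² = 4.000
te_Pilot data = (6 + 4·7 + 8)/6 = 42/6 = 7; σ²_Pilot data = ((8−6)/6)² = 0.111
te_Data collection = (1 + 4·4 + 7)/6 = 24/6 = 4; σ²_Data collection = ((7−1)/6)² = 1.000
te_Data cleaning = (1 + 4·4 + 13)/6 = 30/6 = 5; σ²_Data cleaning = ((13−1)/6)² = 4.000
te_Analysis = (5 + 4·10 + 15)/6 = 60/6 = 10; σ²_Analysis = ((15−5)/6)² = 2.778
te_Draft manuscript = (3 + 4·5 + 13)/6 = 36/6 = 6; σ²_Draft manuscript = ((13−3)/6)² = 2.778

Forward pass:
ES_Protocol design = 0; EF_Protocol design = 9
ES_IRB approval = 0; EF_IRB approval = 11
ES_Recruitment = 0; EF_Recruitment = 10
ES_Instrument calibration = 9; EF_Instrument calibration = 9+12 = 21
ES_Pilot data = max(EF_Protocol design=9, EF_Recruitment=10) = 10; EF_Pilot data = 10+7 = 17
ES_Data collection = max(EF_Recruitment=10, EF_Pilot data=17) = 17; EF_Data collection = 17+4 = 21
ES_Data cleaning = max(EF_Protocol design=9, EF_Recruitment=10) = 10; EF_Data cleaning = 10+5 = 15
ES_Analysis = 21; EF_Analysis = 21+10 = 31
ES_Draft manuscript = max(EF_IRB approval=11, EF_Data collection=21, EF_Data cleaning=15, EF_Analysis=31) = 31; EF_Draft manuscript = 31+6 = 37
Expected project duration μ = 37 days. Critical path: Protocol design → Instrument calibration → Analysis → Draft manuscript.

Variances on critical path: σ²_Protocol design=0.111, σ²_Instrument calibration=4.000, σ²_Analysis=2.778, σ²_Draft manuscript=2.778.
Largest is σ²_Instrument calibration = 4.000.

Instrument calibration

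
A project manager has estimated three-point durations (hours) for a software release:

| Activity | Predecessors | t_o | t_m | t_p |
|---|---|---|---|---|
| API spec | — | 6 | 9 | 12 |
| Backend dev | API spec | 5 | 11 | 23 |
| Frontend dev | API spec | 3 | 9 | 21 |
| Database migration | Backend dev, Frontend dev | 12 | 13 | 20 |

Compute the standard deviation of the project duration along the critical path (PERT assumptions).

3.43 hours

te_API spec = (6 + 4·9 + 12)/6 = 54/6 = 9; σ²_API spec = ((12−6)/6)² = 1.000
te_Backend dev = (5 + 4·11 + 23)/6 = 72/6 = 12; σ²_Backend dev = ((23−5)/6)² = 9.000
te_Frontend dev = (3 + 4·9 + 21)/6 = 60/6 = 10; σ²_Frontend dev = ((21−3)/6)² = 9.000
te_Database migration = (12 + 4·13 + 20)/6 = 84/6 = 14; σ²_Database migration = ((20−12)/6)² = 1.778

Forward pass:
ES_API spec = 0; EF_API spec = 9
ES_Backend dev = 9; EF_Backend dev = 9+12 = 21
ES_Frontend dev = 9; EF_Frontend dev = 9+10 = 19
ES_Database migration = max(EF_Backend dev=21, EF_Frontend dev=19) = 21; EF_Database migration = 21+14 = 35
Expected project duration μ = 35 hours. Critical path: API spec → Backend dev → Database migration.

Variance along critical path = 1.000 + 9.000 + 1.778 = 11.778
σ = √11.778 = 3.432 hours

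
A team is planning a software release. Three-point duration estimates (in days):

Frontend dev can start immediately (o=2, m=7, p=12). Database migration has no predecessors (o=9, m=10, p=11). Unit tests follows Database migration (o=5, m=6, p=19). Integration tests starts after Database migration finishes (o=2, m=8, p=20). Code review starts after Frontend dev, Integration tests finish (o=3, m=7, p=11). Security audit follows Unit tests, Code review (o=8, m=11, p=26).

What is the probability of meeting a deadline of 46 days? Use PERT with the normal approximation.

0.942

te_Frontend dev = (2 + 4·7 + 12)/6 = 42/6 = 7; σ²_Frontend dev = ((12−2)/6)² = 2.778
te_Database migration = (9 + 4·10 + 11)/6 = 60/6 = 10; σ²_Database migration = ((11−9)/6)² = 0.111
te_Unit tests = (5 + 4·6 + 19)/6 = 48/6 = 8; σ²_Unit tests = ((19−5)/6)² = 5.444
te_Integration tests = (2 + 4·8 + 20)/6 = 54/6 = 9; σ²_Integration tests = ((20−2)/6)² = 9.000
te_Code review = (3 + 4·7 + 11)/6 = 42/6 = 7; σ²_Code review = ((11−3)/6)² = 1.778
te_Security audit = (8 + 4·11 + 26)/6 = 78/6 = 13; σ²_Security audit = ((26−8)/6)² = 9.000

Forward pass:
ES_Frontend dev = 0; EF_Frontend dev = 7
ES_Database migration = 0; EF_Database migration = 10
ES_Unit tests = 10; EF_Unit tests = 10+8 = 18
ES_Integration tests = 10; EF_Integration tests = 10+9 = 19
ES_Code review = max(EF_Frontend dev=7, EF_Integration tests=19) = 19; EF_Code review = 19+7 = 26
ES_Security audit = max(EF_Unit tests=18, EF_Code review=26) = 26; EF_Security audit = 26+13 = 39
Expected project duration μ = 39 days. Critical path: Database migration → Integration tests → Code review → Security audit.

Variance along critical path = 0.111 + 9.000 + 1.778 + 9.000 = 19.889; σ = √19.889 = 4.460 days.
Z = (46 − 39) / 4.460 = 1.570
P(T ≤ 46) = Φ(1.570) ≈ 0.942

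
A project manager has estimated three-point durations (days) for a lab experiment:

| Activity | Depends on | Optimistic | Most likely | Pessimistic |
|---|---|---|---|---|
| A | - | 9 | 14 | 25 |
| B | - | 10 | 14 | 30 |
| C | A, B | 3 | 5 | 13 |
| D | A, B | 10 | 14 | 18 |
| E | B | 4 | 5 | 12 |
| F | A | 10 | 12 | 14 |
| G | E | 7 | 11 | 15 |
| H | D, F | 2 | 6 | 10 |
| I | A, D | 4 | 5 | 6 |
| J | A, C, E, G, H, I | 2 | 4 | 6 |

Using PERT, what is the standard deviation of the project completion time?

te_A = (9 + 4·14 + 25)/6 = 90/6 = 15; σ²_A = ((25−9)/6)² = 7.111
te_B = (10 + 4·14 + 30)/6 = 96/6 = 16; σ²_B = ((30−10)/6)² = 11.111
te_C = (3 + 4·5 + 13)/6 = 36/6 = 6; σ²_C = ((13−3)/6)² = 2.778
te_D = (10 + 4·14 + 18)/6 = 84/6 = 14; σ²_D = ((18−10)/6)² = 1.778
te_E = (4 + 4·5 + 12)/6 = 36/6 = 6; σ²_E = ((12−4)/6)² = 1.778
te_F = (10 + 4·12 + 14)/6 = 72/6 = 12; σ²_F = ((14−10)/6)² = 0.444
te_G = (7 + 4·11 + 15)/6 = 66/6 = 11; σ²_G = ((15−7)/6)² = 1.778
te_H = (2 + 4·6 + 10)/6 = 36/6 = 6; σ²_H = ((10−2)/6)² = 1.778
te_I = (4 + 4·5 + 6)/6 = 30/6 = 5; σ²_I = ((6−4)/6)² = 0.111
te_J = (2 + 4·4 + 6)/6 = 24/6 = 4; σ²_J = ((6−2)/6)² = 0.444

Forward pass:
ES_A = 0; EF_A = 15
ES_B = 0; EF_B = 16
ES_C = max(EF_A=15, EF_B=16) = 16; EF_C = 16+6 = 22
ES_D = max(EF_A=15, EF_B=16) = 16; EF_D = 16+14 = 30
ES_E = 16; EF_E = 16+6 = 22
ES_F = 15; EF_F = 15+12 = 27
ES_G = 22; EF_G = 22+11 = 33
ES_H = max(EF_D=30, EF_F=27) = 30; EF_H = 30+6 = 36
ES_I = max(EF_A=15, EF_D=30) = 30; EF_I = 30+5 = 35
ES_J = max(EF_A=15, EF_C=22, EF_E=22, EF_G=33, EF_H=36, EF_I=35) = 36; EF_J = 36+4 = 40
Expected project duration μ = 40 days. Critical path: B → D → H → J.

Variance along critical path = 11.111 + 1.778 + 1.778 + 0.444 = 15.111
σ = √15.111 = 3.887 days

3.89 days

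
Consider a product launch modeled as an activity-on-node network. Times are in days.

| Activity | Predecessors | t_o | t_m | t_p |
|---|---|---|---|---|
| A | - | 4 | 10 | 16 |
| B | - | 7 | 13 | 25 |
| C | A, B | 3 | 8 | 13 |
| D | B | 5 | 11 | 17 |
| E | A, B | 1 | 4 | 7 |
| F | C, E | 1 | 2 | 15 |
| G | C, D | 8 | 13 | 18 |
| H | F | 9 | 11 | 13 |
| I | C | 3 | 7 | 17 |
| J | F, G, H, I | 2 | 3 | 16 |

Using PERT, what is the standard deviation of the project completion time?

te_A = (4 + 4·10 + 16)/6 = 60/6 = 10; σ²_A = ((16−4)/6)² = 4.000
te_B = (7 + 4·13 + 25)/6 = 84/6 = 14; σ²_B = ((25−7)/6)² = 9.000
te_C = (3 + 4·8 + 13)/6 = 48/6 = 8; σ²_C = ((13−3)/6)² = 2.778
te_D = (5 + 4·11 + 17)/6 = 66/6 = 11; σ²_D = ((17−5)/6)² = 4.000
te_E = (1 + 4·4 + 7)/6 = 24/6 = 4; σ²_E = ((7−1)/6)² = 1.000
te_F = (1 + 4·2 + 15)/6 = 24/6 = 4; σ²_F = ((15−1)/6)² = 5.444
te_G = (8 + 4·13 + 18)/6 = 78/6 = 13; σ²_G = ((18−8)/6)² = 2.778
te_H = (9 + 4·11 + 13)/6 = 66/6 = 11; σ²_H = ((13−9)/6)² = 0.444
te_I = (3 + 4·7 + 17)/6 = 48/6 = 8; σ²_I = ((17−3)/6)² = 5.444
te_J = (2 + 4·3 + 16)/6 = 30/6 = 5; σ²_J = ((16−2)/6)² = 5.444

Forward pass:
ES_A = 0; EF_A = 10
ES_B = 0; EF_B = 14
ES_C = max(EF_A=10, EF_B=14) = 14; EF_C = 14+8 = 22
ES_D = 14; EF_D = 14+11 = 25
ES_E = max(EF_A=10, EF_B=14) = 14; EF_E = 14+4 = 18
ES_F = max(EF_C=22, EF_E=18) = 22; EF_F = 22+4 = 26
ES_G = max(EF_C=22, EF_D=25) = 25; EF_G = 25+13 = 38
ES_H = 26; EF_H = 26+11 = 37
ES_I = 22; EF_I = 22+8 = 30
ES_J = max(EF_F=26, EF_G=38, EF_H=37, EF_I=30) = 38; EF_J = 38+5 = 43
Expected project duration μ = 43 days. Critical path: B → D → G → J.

Variance along critical path = 9.000 + 4.000 + 2.778 + 5.444 = 21.222
σ = √21.222 = 4.607 days

4.61 days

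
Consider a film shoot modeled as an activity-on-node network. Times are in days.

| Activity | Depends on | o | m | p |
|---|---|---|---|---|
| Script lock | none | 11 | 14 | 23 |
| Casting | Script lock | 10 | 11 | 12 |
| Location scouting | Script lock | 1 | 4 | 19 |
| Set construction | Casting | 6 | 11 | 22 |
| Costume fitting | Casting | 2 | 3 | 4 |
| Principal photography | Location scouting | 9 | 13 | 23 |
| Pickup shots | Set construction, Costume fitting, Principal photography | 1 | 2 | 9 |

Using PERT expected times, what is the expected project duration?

41 days

te_Script lock = (11 + 4·14 + 23)/6 = 90/6 = 15
te_Casting = (10 + 4·11 + 12)/6 = 66/6 = 11
te_Location scouting = (1 + 4·4 + 19)/6 = 36/6 = 6
te_Set construction = (6 + 4·11 + 22)/6 = 72/6 = 12
te_Costume fitting = (2 + 4·3 + 4)/6 = 18/6 = 3
te_Principal photography = (9 + 4·13 + 23)/6 = 84/6 = 14
te_Pickup shots = (1 + 4·2 + 9)/6 = 18/6 = 3

Forward pass:
ES_Script lock = 0; EF_Script lock = 15
ES_Casting = 15; EF_Casting = 15+11 = 26
ES_Location scouting = 15; EF_Location scouting = 15+6 = 21
ES_Set construction = 26; EF_Set construction = 26+12 = 38
ES_Costume fitting = 26; EF_Costume fitting = 26+3 = 29
ES_Principal photography = 21; EF_Principal photography = 21+14 = 35
ES_Pickup shots = max(EF_Set construction=38, EF_Costume fitting=29, EF_Principal photography=35) = 38; EF_Pickup shots = 38+3 = 41
Expected project duration μ = 41 days. Critical path: Script lock → Casting → Set construction → Pickup shots.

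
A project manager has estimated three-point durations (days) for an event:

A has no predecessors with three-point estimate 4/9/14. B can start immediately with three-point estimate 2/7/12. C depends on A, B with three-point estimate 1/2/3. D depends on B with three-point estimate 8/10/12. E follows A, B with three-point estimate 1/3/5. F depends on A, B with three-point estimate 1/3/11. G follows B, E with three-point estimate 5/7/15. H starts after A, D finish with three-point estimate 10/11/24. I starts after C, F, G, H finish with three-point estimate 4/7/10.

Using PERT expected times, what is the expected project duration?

te_A = (4 + 4·9 + 14)/6 = 54/6 = 9
te_B = (2 + 4·7 + 12)/6 = 42/6 = 7
te_C = (1 + 4·2 + 3)/6 = 12/6 = 2
te_D = (8 + 4·10 + 12)/6 = 60/6 = 10
te_E = (1 + 4·3 + 5)/6 = 18/6 = 3
te_F = (1 + 4·3 + 11)/6 = 24/6 = 4
te_G = (5 + 4·7 + 15)/6 = 48/6 = 8
te_H = (10 + 4·11 + 24)/6 = 78/6 = 13
te_I = (4 + 4·7 + 10)/6 = 42/6 = 7

Forward pass:
ES_A = 0; EF_A = 9
ES_B = 0; EF_B = 7
ES_C = max(EF_A=9, EF_B=7) = 9; EF_C = 9+2 = 11
ES_D = 7; EF_D = 7+10 = 17
ES_E = max(EF_A=9, EF_B=7) = 9; EF_E = 9+3 = 12
ES_F = max(EF_A=9, EF_B=7) = 9; EF_F = 9+4 = 13
ES_G = max(EF_B=7, EF_E=12) = 12; EF_G = 12+8 = 20
ES_H = max(EF_A=9, EF_D=17) = 17; EF_H = 17+13 = 30
ES_I = max(EF_C=11, EF_F=13, EF_G=20, EF_H=30) = 30; EF_I = 30+7 = 37
Expected project duration μ = 37 days. Critical path: B → D → H → I.

37 days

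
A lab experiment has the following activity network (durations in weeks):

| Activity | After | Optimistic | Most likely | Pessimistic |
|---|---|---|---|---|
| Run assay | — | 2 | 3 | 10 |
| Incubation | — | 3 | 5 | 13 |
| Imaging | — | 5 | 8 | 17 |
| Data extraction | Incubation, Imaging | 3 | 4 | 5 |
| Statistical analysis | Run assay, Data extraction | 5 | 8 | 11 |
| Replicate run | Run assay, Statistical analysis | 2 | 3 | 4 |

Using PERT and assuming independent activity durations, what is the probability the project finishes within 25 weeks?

0.669

te_Run assay = (2 + 4·3 + 10)/6 = 24/6 = 4; σ²_Run assay = ((10−2)/6)² = 1.778
te_Incubation = (3 + 4·5 + 13)/6 = 36/6 = 6; σ²_Incubation = ((13−3)/6)² = 2.778
te_Imaging = (5 + 4·8 + 17)/6 = 54/6 = 9; σ²_Imaging = ((17−5)/6)² = 4.000
te_Data extraction = (3 + 4·4 + 5)/6 = 24/6 = 4; σ²_Data extraction = ((5−3)/6)² = 0.111
te_Statistical analysis = (5 + 4·8 + 11)/6 = 48/6 = 8; σ²_Statistical analysis = ((11−5)/6)² = 1.000
te_Replicate run = (2 + 4·3 + 4)/6 = 18/6 = 3; σ²_Replicate run = ((4−2)/6)² = 0.111

Forward pass:
ES_Run assay = 0; EF_Run assay = 4
ES_Incubation = 0; EF_Incubation = 6
ES_Imaging = 0; EF_Imaging = 9
ES_Data extraction = max(EF_Incubation=6, EF_Imaging=9) = 9; EF_Data extraction = 9+4 = 13
ES_Statistical analysis = max(EF_Run assay=4, EF_Data extraction=13) = 13; EF_Statistical analysis = 13+8 = 21
ES_Replicate run = max(EF_Run assay=4, EF_Statistical analysis=21) = 21; EF_Replicate run = 21+3 = 24
Expected project duration μ = 24 weeks. Critical path: Imaging → Data extraction → Statistical analysis → Replicate run.

Variance along critical path = 4.000 + 0.111 + 1.000 + 0.111 = 5.222; σ = √5.222 = 2.285 weeks.
Z = (25 − 24) / 2.285 = 0.438
P(T ≤ 25) = Φ(0.438) ≈ 0.669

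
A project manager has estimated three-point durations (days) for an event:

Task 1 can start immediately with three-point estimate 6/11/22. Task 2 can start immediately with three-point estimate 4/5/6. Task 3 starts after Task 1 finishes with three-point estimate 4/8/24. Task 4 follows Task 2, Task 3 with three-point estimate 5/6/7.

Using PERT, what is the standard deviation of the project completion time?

te_Task 1 = (6 + 4·11 + 22)/6 = 72/6 = 12; σ²_Task 1 = ((22−6)/6)² = 7.111
te_Task 2 = (4 + 4·5 + 6)/6 = 30/6 = 5; σ²_Task 2 = ((6−4)/6)² = 0.111
te_Task 3 = (4 + 4·8 + 24)/6 = 60/6 = 10; σ²_Task 3 = ((24−4)/6)² = 11.111
te_Task 4 = (5 + 4·6 + 7)/6 = 36/6 = 6; σ²_Task 4 = ((7−5)/6)² = 0.111

Forward pass:
ES_Task 1 = 0; EF_Task 1 = 12
ES_Task 2 = 0; EF_Task 2 = 5
ES_Task 3 = 12; EF_Task 3 = 12+10 = 22
ES_Task 4 = max(EF_Task 2=5, EF_Task 3=22) = 22; EF_Task 4 = 22+6 = 28
Expected project duration μ = 28 days. Critical path: Task 1 → Task 3 → Task 4.

Variance along critical path = 7.111 + 11.111 + 0.111 = 18.333
σ = √18.333 = 4.282 days

4.28 days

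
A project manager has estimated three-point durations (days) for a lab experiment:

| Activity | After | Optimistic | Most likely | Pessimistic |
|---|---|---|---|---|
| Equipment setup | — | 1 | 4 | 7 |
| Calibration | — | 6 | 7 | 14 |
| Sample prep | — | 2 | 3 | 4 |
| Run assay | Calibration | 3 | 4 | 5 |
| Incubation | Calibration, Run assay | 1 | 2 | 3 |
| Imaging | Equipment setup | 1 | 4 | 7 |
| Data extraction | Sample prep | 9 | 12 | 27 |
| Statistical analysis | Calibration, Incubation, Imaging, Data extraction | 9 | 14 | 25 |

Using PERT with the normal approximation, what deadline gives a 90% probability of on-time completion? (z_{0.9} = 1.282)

37.2 days

te_Equipment setup = (1 + 4·4 + 7)/6 = 24/6 = 4; σ²_Equipment setup = ((7−1)/6)² = 1.000
te_Calibration = (6 + 4·7 + 14)/6 = 48/6 = 8; σ²_Calibration = ((14−6)/6)² = 1.778
te_Sample prep = (2 + 4·3 + 4)/6 = 18/6 = 3; σ²_Sample prep = ((4−2)/6)² = 0.111
te_Run assay = (3 + 4·4 + 5)/6 = 24/6 = 4; σ²_Run assay = ((5−3)/6)² = 0.111
te_Incubation = (1 + 4·2 + 3)/6 = 12/6 = 2; σ²_Incubation = ((3−1)/6)² = 0.111
te_Imaging = (1 + 4·4 + 7)/6 = 24/6 = 4; σ²_Imaging = ((7−1)/6)² = 1.000
te_Data extraction = (9 + 4·12 + 27)/6 = 84/6 = 14; σ²_Data extraction = ((27−9)/6)² = 9.000
te_Statistical analysis = (9 + 4·14 + 25)/6 = 90/6 = 15; σ²_Statistical analysis = ((25−9)/6)² = 7.111

Forward pass:
ES_Equipment setup = 0; EF_Equipment setup = 4
ES_Calibration = 0; EF_Calibration = 8
ES_Sample prep = 0; EF_Sample prep = 3
ES_Run assay = 8; EF_Run assay = 8+4 = 12
ES_Incubation = max(EF_Calibration=8, EF_Run assay=12) = 12; EF_Incubation = 12+2 = 14
ES_Imaging = 4; EF_Imaging = 4+4 = 8
ES_Data extraction = 3; EF_Data extraction = 3+14 = 17
ES_Statistical analysis = max(EF_Calibration=8, EF_Incubation=14, EF_Imaging=8, EF_Data extraction=17) = 17; EF_Statistical analysis = 17+15 = 32
Expected project duration μ = 32 days. Critical path: Sample prep → Data extraction → Statistical analysis.

Variance along critical path = 0.111 + 9.000 + 7.111 = 16.222; σ = 4.028 days.
D = μ + z·σ = 32 + 1.282·4.028 = 37.2 days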